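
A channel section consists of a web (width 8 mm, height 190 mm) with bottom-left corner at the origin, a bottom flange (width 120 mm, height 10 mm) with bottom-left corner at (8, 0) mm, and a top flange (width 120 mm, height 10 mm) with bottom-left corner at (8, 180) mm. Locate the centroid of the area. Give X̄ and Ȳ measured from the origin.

web: A = 8 × 190 = 1520.00, centroid at (4.00, 95.00).
bottom flange: A = 120 × 10 = 1200.00, centroid at (68.00, 5.00).
top flange: A = 120 × 10 = 1200.00, centroid at (68.00, 185.00).
ΣA = 3920.00 mm², ΣAX̄ = 169280.00 mm³, ΣAȲ = 372400.00 mm³.
X̄ = 169280.00/3920.00 = 43.18 mm; Ȳ = 372400.00/3920.00 = 95.00 mm.

X̄ = 43.18 mm, Ȳ = 95.00 mm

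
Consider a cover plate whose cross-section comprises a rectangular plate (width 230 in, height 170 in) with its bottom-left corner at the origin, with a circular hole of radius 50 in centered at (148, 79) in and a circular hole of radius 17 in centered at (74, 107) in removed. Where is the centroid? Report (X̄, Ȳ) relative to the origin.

X̄ = 107.68 in, Ȳ = 85.89 in

plate: A = 230 × 170 = 39100.00, centroid at (115.00, 85.00).
hole 1: A = −π·50² = -7853.98, centroid at (148.00, 79.00).
hole 2: A = −π·17² = -907.92, centroid at (74.00, 107.00).
ΣA = 30338.10 in², ΣAX̄ = 3266924.62 in³, ΣAȲ = 2605887.98 in³.
X̄ = 3266924.62/30338.10 = 107.68 in; Ȳ = 2605887.98/30338.10 = 85.89 in.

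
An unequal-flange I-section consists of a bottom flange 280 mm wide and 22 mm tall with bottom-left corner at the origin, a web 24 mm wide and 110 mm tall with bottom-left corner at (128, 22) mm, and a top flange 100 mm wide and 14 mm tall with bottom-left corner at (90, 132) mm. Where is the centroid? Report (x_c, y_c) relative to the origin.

Part | A | x̄ᵢ | ȳᵢ | A·x̄ᵢ | A·ȳᵢ
bottom flange | 6160.00 | 140.00 | 11.00 | 862400.00 | 67760.00
web | 2640.00 | 140.00 | 77.00 | 369600.00 | 203280.00
top flange | 1400.00 | 140.00 | 139.00 | 196000.00 | 194600.00
Σ | 10200.00 |  |  | 1428000.00 | 465640.00
x_c = 1428000.00 / 10200.00 = 140.00 mm
y_c = 465640.00 / 10200.00 = 45.65 mm

x_c = 140.00 mm, y_c = 45.65 mm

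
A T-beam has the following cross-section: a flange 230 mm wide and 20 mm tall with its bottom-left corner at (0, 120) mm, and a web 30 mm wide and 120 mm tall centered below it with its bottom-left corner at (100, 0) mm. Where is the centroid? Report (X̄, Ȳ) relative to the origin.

Part | A | x̄ᵢ | ȳᵢ | A·x̄ᵢ | A·ȳᵢ
web | 3600.00 | 115.00 | 60.00 | 414000.00 | 216000.00
flange | 4600.00 | 115.00 | 130.00 | 529000.00 | 598000.00
Σ | 8200.00 |  |  | 943000.00 | 814000.00
X̄ = 943000.00 / 8200.00 = 115.00 mm
Ȳ = 814000.00 / 8200.00 = 99.27 mm

X̄ = 115.00 mm, Ȳ = 99.27 mm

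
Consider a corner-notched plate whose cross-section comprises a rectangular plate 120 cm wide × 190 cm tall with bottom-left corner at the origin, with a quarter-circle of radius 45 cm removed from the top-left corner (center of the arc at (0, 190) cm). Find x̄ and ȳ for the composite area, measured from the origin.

plate: A = 120 × 190 = 22800.00, centroid at (60.00, 95.00).
removed quarter-circle: A = −¼π·45² = -1590.43, centroid at (19.10, 170.90).
ΣA = 21209.57 cm²
ΣAx̄ = (22800.00)(60.00) + (-1590.43)(19.10) = 1337625.00 cm³
ΣAȳ = (22800.00)(95.00) + (-1590.43)(170.90) = 1894193.06 cm³
x̄ = 1337625.00 / 21209.57 = 63.07 cm
ȳ = 1894193.06 / 21209.57 = 89.31 cm

x̄ = 63.07 cm, ȳ = 89.31 cm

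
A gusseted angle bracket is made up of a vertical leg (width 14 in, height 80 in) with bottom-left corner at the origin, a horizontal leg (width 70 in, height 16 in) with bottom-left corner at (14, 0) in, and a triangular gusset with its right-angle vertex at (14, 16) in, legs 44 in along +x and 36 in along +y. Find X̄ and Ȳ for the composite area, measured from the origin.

Part | A | x̄ᵢ | ȳᵢ | A·x̄ᵢ | A·ȳᵢ
vertical leg | 1120.00 | 7.00 | 40.00 | 7840.00 | 44800.00
horizontal leg | 1120.00 | 49.00 | 8.00 | 54880.00 | 8960.00
gusset | 792.00 | 28.67 | 28.00 | 22704.00 | 22176.00
Σ | 3032.00 |  |  | 85424.00 | 75936.00
X̄ = 85424.00 / 3032.00 = 28.17 in
Ȳ = 75936.00 / 3032.00 = 25.04 in

X̄ = 28.17 in, Ȳ = 25.04 in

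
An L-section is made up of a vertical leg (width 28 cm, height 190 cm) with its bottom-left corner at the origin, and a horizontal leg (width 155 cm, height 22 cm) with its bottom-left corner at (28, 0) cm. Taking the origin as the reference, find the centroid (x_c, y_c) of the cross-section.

x_c = 49.74 cm, y_c = 62.19 cm

vertical leg: A = 28 × 190 = 5320.00, centroid at (14.00, 95.00).
horizontal leg: A = 155 × 22 = 3410.00, centroid at (105.50, 11.00).
ΣA = 8730.00 cm², ΣAx_c = 434235.00 cm³, ΣAy_c = 542910.00 cm³.
x_c = 434235.00/8730.00 = 49.74 cm; y_c = 542910.00/8730.00 = 62.19 cm.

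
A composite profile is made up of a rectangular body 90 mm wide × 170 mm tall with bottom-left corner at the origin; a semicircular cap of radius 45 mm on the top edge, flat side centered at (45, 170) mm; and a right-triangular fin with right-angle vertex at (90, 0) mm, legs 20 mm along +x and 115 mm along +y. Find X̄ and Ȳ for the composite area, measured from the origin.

X̄ = 48.03 mm, Ȳ = 99.13 mm

Part | A | x̄ᵢ | ȳᵢ | A·x̄ᵢ | A·ȳᵢ
rectangular body | 15300.00 | 45.00 | 85.00 | 688500.00 | 1300500.00
semicircular top | 3180.86 | 45.00 | 189.10 | 143138.82 | 601496.64
triangular fin | 1150.00 | 96.67 | 38.33 | 111166.67 | 44083.33
Σ | 19630.86 |  |  | 942805.48 | 1946079.97
X̄ = 942805.48 / 19630.86 = 48.03 mm
Ȳ = 1946079.97 / 19630.86 = 99.13 mm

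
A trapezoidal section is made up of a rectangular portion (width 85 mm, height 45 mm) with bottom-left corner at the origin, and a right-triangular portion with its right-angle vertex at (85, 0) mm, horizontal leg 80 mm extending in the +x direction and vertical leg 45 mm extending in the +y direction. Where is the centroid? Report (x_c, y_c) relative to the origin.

rectangular portion: A = 85 × 45 = 3825.00, centroid at (42.50, 22.50).
triangular portion: A = ½·80·45 = 1800.00, centroid at (111.67, 15.00).
ΣA = 5625.00 mm²
ΣAx_c = (3825.00)(42.50) + (1800.00)(111.67) = 363562.50 mm³
ΣAy_c = (3825.00)(22.50) + (1800.00)(15.00) = 113062.50 mm³
x_c = 363562.50 / 5625.00 = 64.63 mm
y_c = 113062.50 / 5625.00 = 20.10 mm

x_c = 64.63 mm, y_c = 20.10 mm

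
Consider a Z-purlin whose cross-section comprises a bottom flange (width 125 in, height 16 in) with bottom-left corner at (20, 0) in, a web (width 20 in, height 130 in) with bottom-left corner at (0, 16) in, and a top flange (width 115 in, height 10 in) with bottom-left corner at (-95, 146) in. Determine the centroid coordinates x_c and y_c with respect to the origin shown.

bottom flange: A = 125 × 16 = 2000.00, centroid at (82.50, 8.00).
web: A = 20 × 130 = 2600.00, centroid at (10.00, 81.00).
top flange: A = 115 × 10 = 1150.00, centroid at (-37.50, 151.00).
ΣA = 5750.00 in²
ΣAx_c = (2000.00)(82.50) + (2600.00)(10.00) + (1150.00)(-37.50) = 147875.00 in³
ΣAy_c = (2000.00)(8.00) + (2600.00)(81.00) + (1150.00)(151.00) = 400250.00 in³
x_c = 147875.00 / 5750.00 = 25.72 in
y_c = 400250.00 / 5750.00 = 69.61 in

x_c = 25.72 in, y_c = 69.61 in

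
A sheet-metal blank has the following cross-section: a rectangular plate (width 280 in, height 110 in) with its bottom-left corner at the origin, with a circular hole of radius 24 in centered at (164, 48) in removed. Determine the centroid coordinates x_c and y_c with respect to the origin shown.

plate: A = 280 × 110 = 30800.00, centroid at (140.00, 55.00).
hole: A = −π·24² = -1809.56, centroid at (164.00, 48.00).
ΣA = 28990.44 in², ΣAx_c = 4015232.59 in³, ΣAy_c = 1607141.25 in³.
x_c = 4015232.59/28990.44 = 138.50 in; y_c = 1607141.25/28990.44 = 55.44 in.

x_c = 138.50 in, y_c = 55.44 in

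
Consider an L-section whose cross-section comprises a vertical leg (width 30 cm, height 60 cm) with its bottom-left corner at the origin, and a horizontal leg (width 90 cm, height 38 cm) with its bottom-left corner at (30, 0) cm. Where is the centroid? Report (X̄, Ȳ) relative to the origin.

X̄ = 54.31 cm, Ȳ = 22.79 cm

vertical leg: A = 30 × 60 = 1800.00, centroid at (15.00, 30.00).
horizontal leg: A = 90 × 38 = 3420.00, centroid at (75.00, 19.00).
ΣA = 5220.00 cm²
ΣAX̄ = (1800.00)(15.00) + (3420.00)(75.00) = 283500.00 cm³
ΣAȲ = (1800.00)(30.00) + (3420.00)(19.00) = 118980.00 cm³
X̄ = 283500.00 / 5220.00 = 54.31 cm
Ȳ = 118980.00 / 5220.00 = 22.79 cm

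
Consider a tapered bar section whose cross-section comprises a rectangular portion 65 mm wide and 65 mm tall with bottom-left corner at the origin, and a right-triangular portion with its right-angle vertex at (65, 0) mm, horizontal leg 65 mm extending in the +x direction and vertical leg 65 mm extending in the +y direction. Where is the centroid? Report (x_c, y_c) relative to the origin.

Part | A | x̄ᵢ | ȳᵢ | A·x̄ᵢ | A·ȳᵢ
rectangular portion | 4225.00 | 32.50 | 32.50 | 137312.50 | 137312.50
triangular portion | 2112.50 | 86.67 | 21.67 | 183083.33 | 45770.83
Σ | 6337.50 |  |  | 320395.83 | 183083.33
x_c = 320395.83 / 6337.50 = 50.56 mm
y_c = 183083.33 / 6337.50 = 28.89 mm

x_c = 50.56 mm, y_c = 28.89 mm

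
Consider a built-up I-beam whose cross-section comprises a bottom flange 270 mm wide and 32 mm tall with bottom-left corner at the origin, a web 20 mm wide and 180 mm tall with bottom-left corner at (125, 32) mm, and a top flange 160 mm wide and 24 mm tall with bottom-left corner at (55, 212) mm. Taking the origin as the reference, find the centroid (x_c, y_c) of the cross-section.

bottom flange: A = 270 × 32 = 8640.00, centroid at (135.00, 16.00).
web: A = 20 × 180 = 3600.00, centroid at (135.00, 122.00).
top flange: A = 160 × 24 = 3840.00, centroid at (135.00, 224.00).
ΣA = 16080.00 mm², ΣAx_c = 2170800.00 mm³, ΣAy_c = 1437600.00 mm³.
x_c = 2170800.00/16080.00 = 135.00 mm; y_c = 1437600.00/16080.00 = 89.40 mm.

x_c = 135.00 mm, y_c = 89.40 mm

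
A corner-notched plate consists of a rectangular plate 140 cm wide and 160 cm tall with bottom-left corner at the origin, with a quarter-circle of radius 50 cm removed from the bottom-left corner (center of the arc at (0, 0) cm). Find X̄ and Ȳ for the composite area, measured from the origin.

X̄ = 74.69 cm, Ȳ = 85.65 cm

Part | A | x̄ᵢ | ȳᵢ | A·x̄ᵢ | A·ȳᵢ
plate | 22400.00 | 70.00 | 80.00 | 1568000.00 | 1792000.00
removed quarter-circle | -1963.50 | 21.22 | 21.22 | -41666.67 | -41666.67
Σ | 20436.50 |  |  | 1526333.33 | 1750333.33
X̄ = 1526333.33 / 20436.50 = 74.69 cm
Ȳ = 1750333.33 / 20436.50 = 85.65 cm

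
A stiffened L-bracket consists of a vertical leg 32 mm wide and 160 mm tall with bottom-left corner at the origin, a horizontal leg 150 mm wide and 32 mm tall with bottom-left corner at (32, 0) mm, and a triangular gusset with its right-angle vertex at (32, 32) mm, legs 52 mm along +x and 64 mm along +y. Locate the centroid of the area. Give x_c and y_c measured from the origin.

vertical leg: A = 32 × 160 = 5120.00, centroid at (16.00, 80.00).
horizontal leg: A = 150 × 32 = 4800.00, centroid at (107.00, 16.00).
gusset: A = ½·52·64 = 1664.00, centroid at (49.33, 53.33).
ΣA = 11584.00 mm²
ΣAx_c = (5120.00)(16.00) + (4800.00)(107.00) + (1664.00)(49.33) = 677610.67 mm³
ΣAy_c = (5120.00)(80.00) + (4800.00)(16.00) + (1664.00)(53.33) = 575146.67 mm³
x_c = 677610.67 / 11584.00 = 58.50 mm
y_c = 575146.67 / 11584.00 = 49.65 mm

x_c = 58.50 mm, y_c = 49.65 mm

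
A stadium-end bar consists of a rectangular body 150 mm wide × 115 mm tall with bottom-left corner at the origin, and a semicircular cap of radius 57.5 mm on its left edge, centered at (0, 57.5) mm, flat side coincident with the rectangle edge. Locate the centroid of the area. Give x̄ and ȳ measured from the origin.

Part | A | x̄ᵢ | ȳᵢ | A·x̄ᵢ | A·ȳᵢ
rectangular body | 17250.00 | 75.00 | 57.50 | 1293750.00 | 991875.00
semicircular end | 5193.45 | -24.40 | 57.50 | -126739.58 | 298623.11
Σ | 22443.45 |  |  | 1167010.42 | 1290498.11
x̄ = 1167010.42 / 22443.45 = 52.00 mm
ȳ = 1290498.11 / 22443.45 = 57.50 mm

x̄ = 52.00 mm, ȳ = 57.50 mm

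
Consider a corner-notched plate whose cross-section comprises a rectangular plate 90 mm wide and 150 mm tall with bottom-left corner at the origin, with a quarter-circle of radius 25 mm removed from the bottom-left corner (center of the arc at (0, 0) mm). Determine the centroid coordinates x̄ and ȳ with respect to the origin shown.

plate: A = 90 × 150 = 13500.00, centroid at (45.00, 75.00).
removed quarter-circle: A = −¼π·25² = -490.87, centroid at (10.61, 10.61).
ΣA = 13009.13 mm², ΣAx̄ = 602291.67 mm³, ΣAȳ = 1007291.67 mm³.
x̄ = 602291.67/13009.13 = 46.30 mm; ȳ = 1007291.67/13009.13 = 77.43 mm.

x̄ = 46.30 mm, ȳ = 77.43 mm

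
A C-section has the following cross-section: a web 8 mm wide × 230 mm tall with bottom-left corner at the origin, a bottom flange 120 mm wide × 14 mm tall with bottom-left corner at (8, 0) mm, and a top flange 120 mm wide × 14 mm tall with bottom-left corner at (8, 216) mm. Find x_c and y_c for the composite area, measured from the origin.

x_c = 45.35 mm, y_c = 115.00 mm

web: A = 8 × 230 = 1840.00, centroid at (4.00, 115.00).
bottom flange: A = 120 × 14 = 1680.00, centroid at (68.00, 7.00).
top flange: A = 120 × 14 = 1680.00, centroid at (68.00, 223.00).
ΣA = 5200.00 mm²
ΣAx_c = (1840.00)(4.00) + (1680.00)(68.00) + (1680.00)(68.00) = 235840.00 mm³
ΣAy_c = (1840.00)(115.00) + (1680.00)(7.00) + (1680.00)(223.00) = 598000.00 mm³
x_c = 235840.00 / 5200.00 = 45.35 mm
y_c = 598000.00 / 5200.00 = 115.00 mm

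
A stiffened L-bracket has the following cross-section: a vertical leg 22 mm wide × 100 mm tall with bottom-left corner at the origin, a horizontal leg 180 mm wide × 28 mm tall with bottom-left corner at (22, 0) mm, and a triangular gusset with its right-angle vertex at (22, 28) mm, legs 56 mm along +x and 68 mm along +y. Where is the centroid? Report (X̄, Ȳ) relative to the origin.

vertical leg: A = 22 × 100 = 2200.00, centroid at (11.00, 50.00).
horizontal leg: A = 180 × 28 = 5040.00, centroid at (112.00, 14.00).
gusset: A = ½·56·68 = 1904.00, centroid at (40.67, 50.67).
ΣA = 9144.00 mm², ΣAX̄ = 666109.33 mm³, ΣAȲ = 277029.33 mm³.
X̄ = 666109.33/9144.00 = 72.85 mm; Ȳ = 277029.33/9144.00 = 30.30 mm.

X̄ = 72.85 mm, Ȳ = 30.30 mm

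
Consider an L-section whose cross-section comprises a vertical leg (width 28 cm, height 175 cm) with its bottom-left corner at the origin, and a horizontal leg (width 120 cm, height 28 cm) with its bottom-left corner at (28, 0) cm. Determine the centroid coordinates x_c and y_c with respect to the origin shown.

x_c = 44.10 cm, y_c = 57.60 cm

vertical leg: A = 28 × 175 = 4900.00, centroid at (14.00, 87.50).
horizontal leg: A = 120 × 28 = 3360.00, centroid at (88.00, 14.00).
ΣA = 8260.00 cm²
ΣAx_c = (4900.00)(14.00) + (3360.00)(88.00) = 364280.00 cm³
ΣAy_c = (4900.00)(87.50) + (3360.00)(14.00) = 475790.00 cm³
x_c = 364280.00 / 8260.00 = 44.10 cm
y_c = 475790.00 / 8260.00 = 57.60 cm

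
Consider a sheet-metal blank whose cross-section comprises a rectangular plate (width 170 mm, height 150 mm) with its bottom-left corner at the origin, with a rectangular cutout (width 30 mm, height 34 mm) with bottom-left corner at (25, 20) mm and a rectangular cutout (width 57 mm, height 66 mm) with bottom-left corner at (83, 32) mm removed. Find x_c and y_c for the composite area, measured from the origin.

x_c = 82.40 mm, y_c = 78.69 mm

plate: A = 170 × 150 = 25500.00, centroid at (85.00, 75.00).
hole 1: A = −(30 × 34) = -1020.00, centroid at (40.00, 37.00).
hole 2: A = −(57 × 66) = -3762.00, centroid at (111.50, 65.00).
ΣA = 20718.00 mm²
ΣAx_c = (25500.00)(85.00) + (-1020.00)(40.00) + (-3762.00)(111.50) = 1707237.00 mm³
ΣAy_c = (25500.00)(75.00) + (-1020.00)(37.00) + (-3762.00)(65.00) = 1630230.00 mm³
x_c = 1707237.00 / 20718.00 = 82.40 mm
y_c = 1630230.00 / 20718.00 = 78.69 mm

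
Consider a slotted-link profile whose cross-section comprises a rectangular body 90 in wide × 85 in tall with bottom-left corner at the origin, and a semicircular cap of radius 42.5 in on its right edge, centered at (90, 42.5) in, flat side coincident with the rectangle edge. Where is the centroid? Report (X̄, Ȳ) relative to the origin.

X̄ = 62.05 in, Ȳ = 42.50 in

rectangular body: A = 90 × 85 = 7650.00, centroid at (45.00, 42.50).
semicircular end: A = ½π·42.5² = 2837.25, centroid at (108.04, 42.50).
ΣA = 10487.25 in², ΣAX̄ = 650779.66 in³, ΣAȲ = 445708.16 in³.
X̄ = 650779.66/10487.25 = 62.05 in; Ȳ = 445708.16/10487.25 = 42.50 in.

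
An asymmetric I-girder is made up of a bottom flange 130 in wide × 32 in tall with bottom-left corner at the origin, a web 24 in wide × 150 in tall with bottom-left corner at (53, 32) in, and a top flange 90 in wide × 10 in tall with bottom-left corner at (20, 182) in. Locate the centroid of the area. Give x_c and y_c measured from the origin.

bottom flange: A = 130 × 32 = 4160.00, centroid at (65.00, 16.00).
web: A = 24 × 150 = 3600.00, centroid at (65.00, 107.00).
top flange: A = 90 × 10 = 900.00, centroid at (65.00, 187.00).
ΣA = 8660.00 in²
ΣAx_c = (4160.00)(65.00) + (3600.00)(65.00) + (900.00)(65.00) = 562900.00 in³
ΣAy_c = (4160.00)(16.00) + (3600.00)(107.00) + (900.00)(187.00) = 620060.00 in³
x_c = 562900.00 / 8660.00 = 65.00 in
y_c = 620060.00 / 8660.00 = 71.60 in

x_c = 65.00 in, y_c = 71.60 in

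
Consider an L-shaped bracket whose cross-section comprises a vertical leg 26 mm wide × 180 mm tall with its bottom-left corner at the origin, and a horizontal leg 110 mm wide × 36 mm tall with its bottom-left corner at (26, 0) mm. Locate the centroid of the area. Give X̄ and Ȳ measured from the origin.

X̄ = 44.17 mm, Ȳ = 57.00 mm

vertical leg: A = 26 × 180 = 4680.00, centroid at (13.00, 90.00).
horizontal leg: A = 110 × 36 = 3960.00, centroid at (81.00, 18.00).
ΣA = 8640.00 mm², ΣAX̄ = 381600.00 mm³, ΣAȲ = 492480.00 mm³.
X̄ = 381600.00/8640.00 = 44.17 mm; Ȳ = 492480.00/8640.00 = 57.00 mm.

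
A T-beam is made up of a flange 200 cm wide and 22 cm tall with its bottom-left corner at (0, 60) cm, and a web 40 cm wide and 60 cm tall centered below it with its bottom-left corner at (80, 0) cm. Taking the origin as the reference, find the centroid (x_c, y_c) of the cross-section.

x_c = 100.00 cm, y_c = 56.53 cm

web: A = 40 × 60 = 2400.00, centroid at (100.00, 30.00).
flange: A = 200 × 22 = 4400.00, centroid at (100.00, 71.00).
ΣA = 6800.00 cm², ΣAx_c = 680000.00 cm³, ΣAy_c = 384400.00 cm³.
x_c = 680000.00/6800.00 = 100.00 cm; y_c = 384400.00/6800.00 = 56.53 cm.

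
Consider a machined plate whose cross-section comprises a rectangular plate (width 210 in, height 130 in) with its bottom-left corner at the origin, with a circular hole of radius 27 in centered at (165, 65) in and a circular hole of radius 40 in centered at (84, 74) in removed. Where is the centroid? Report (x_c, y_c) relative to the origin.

Part | A | x̄ᵢ | ȳᵢ | A·x̄ᵢ | A·ȳᵢ
plate | 27300.00 | 105.00 | 65.00 | 2866500.00 | 1774500.00
hole 1 | -2290.22 | 165.00 | 65.00 | -377886.47 | -148864.37
hole 2 | -5026.55 | 84.00 | 74.00 | -422230.05 | -371964.57
Σ | 19983.23 |  |  | 2066383.48 | 1253671.06
x_c = 2066383.48 / 19983.23 = 103.41 in
y_c = 1253671.06 / 19983.23 = 62.74 in

x_c = 103.41 in, y_c = 62.74 in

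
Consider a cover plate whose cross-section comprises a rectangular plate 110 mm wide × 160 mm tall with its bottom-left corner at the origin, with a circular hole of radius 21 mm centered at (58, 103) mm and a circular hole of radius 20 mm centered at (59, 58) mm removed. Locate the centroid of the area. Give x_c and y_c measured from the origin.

plate: A = 110 × 160 = 17600.00, centroid at (55.00, 80.00).
hole 1: A = −π·21² = -1385.44, centroid at (58.00, 103.00).
hole 2: A = −π·20² = -1256.64, centroid at (59.00, 58.00).
ΣA = 14957.92 mm², ΣAx_c = 813502.76 mm³, ΣAy_c = 1192414.49 mm³.
x_c = 813502.76/14957.92 = 54.39 mm; y_c = 1192414.49/14957.92 = 79.72 mm.

x_c = 54.39 mm, y_c = 79.72 mm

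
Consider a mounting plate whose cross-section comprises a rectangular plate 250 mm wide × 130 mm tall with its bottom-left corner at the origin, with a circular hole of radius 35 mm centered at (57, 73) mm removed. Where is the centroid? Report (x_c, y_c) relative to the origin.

x_c = 134.13 mm, y_c = 63.93 mm

plate: A = 250 × 130 = 32500.00, centroid at (125.00, 65.00).
hole: A = −π·35² = -3848.45, centroid at (57.00, 73.00).
ΣA = 28651.55 mm², ΣAx_c = 3843138.29 mm³, ΣAy_c = 1831563.08 mm³.
x_c = 3843138.29/28651.55 = 134.13 mm; y_c = 1831563.08/28651.55 = 63.93 mm.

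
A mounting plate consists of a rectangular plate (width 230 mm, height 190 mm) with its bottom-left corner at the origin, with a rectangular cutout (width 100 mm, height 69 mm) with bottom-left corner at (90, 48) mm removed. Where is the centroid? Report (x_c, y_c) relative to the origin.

x_c = 110.31 mm, y_c = 97.34 mm

plate: A = 230 × 190 = 43700.00, centroid at (115.00, 95.00).
hole: A = −(100 × 69) = -6900.00, centroid at (140.00, 82.50).
ΣA = 36800.00 mm², ΣAx_c = 4059500.00 mm³, ΣAy_c = 3582250.00 mm³.
x_c = 4059500.00/36800.00 = 110.31 mm; y_c = 3582250.00/36800.00 = 97.34 mm.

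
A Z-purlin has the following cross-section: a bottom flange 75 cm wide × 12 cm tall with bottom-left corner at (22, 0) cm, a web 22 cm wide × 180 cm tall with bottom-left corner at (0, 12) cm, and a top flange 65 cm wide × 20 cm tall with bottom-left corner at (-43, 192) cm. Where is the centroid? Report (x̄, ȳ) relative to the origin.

Part | A | x̄ᵢ | ȳᵢ | A·x̄ᵢ | A·ȳᵢ
bottom flange | 900.00 | 59.50 | 6.00 | 53550.00 | 5400.00
web | 3960.00 | 11.00 | 102.00 | 43560.00 | 403920.00
top flange | 1300.00 | -10.50 | 202.00 | -13650.00 | 262600.00
Σ | 6160.00 |  |  | 83460.00 | 671920.00
x̄ = 83460.00 / 6160.00 = 13.55 cm
ȳ = 671920.00 / 6160.00 = 109.08 cm

x̄ = 13.55 cm, ȳ = 109.08 cm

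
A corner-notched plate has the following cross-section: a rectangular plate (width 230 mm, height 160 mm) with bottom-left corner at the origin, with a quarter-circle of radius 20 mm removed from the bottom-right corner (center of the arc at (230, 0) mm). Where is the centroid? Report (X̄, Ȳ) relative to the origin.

plate: A = 230 × 160 = 36800.00, centroid at (115.00, 80.00).
removed quarter-circle: A = −¼π·20² = -314.16, centroid at (221.51, 8.49).
ΣA = 36485.84 mm², ΣAX̄ = 4162410.04 mm³, ΣAȲ = 2941333.33 mm³.
X̄ = 4162410.04/36485.84 = 114.08 mm; Ȳ = 2941333.33/36485.84 = 80.62 mm.

X̄ = 114.08 mm, Ȳ = 80.62 mm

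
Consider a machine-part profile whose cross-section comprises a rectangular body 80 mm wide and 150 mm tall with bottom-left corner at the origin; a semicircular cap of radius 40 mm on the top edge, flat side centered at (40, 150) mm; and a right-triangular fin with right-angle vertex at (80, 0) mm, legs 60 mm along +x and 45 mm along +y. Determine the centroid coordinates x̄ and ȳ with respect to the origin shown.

rectangular body: A = 80 × 150 = 12000.00, centroid at (40.00, 75.00).
semicircular top: A = ½π·40² = 2513.27, centroid at (40.00, 166.98).
triangular fin: A = ½·60·45 = 1350.00, centroid at (100.00, 15.00).
ΣA = 15863.27 mm², ΣAx̄ = 715530.96 mm³, ΣAȳ = 1339907.79 mm³.
x̄ = 715530.96/15863.27 = 45.11 mm; ȳ = 1339907.79/15863.27 = 84.47 mm.

x̄ = 45.11 mm, ȳ = 84.47 mm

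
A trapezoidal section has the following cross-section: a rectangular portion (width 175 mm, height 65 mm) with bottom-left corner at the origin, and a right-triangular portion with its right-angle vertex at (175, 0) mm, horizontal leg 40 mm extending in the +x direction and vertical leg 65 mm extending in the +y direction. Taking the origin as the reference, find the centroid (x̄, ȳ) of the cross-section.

rectangular portion: A = 175 × 65 = 11375.00, centroid at (87.50, 32.50).
triangular portion: A = ½·40·65 = 1300.00, centroid at (188.33, 21.67).
ΣA = 12675.00 mm²
ΣAx̄ = (11375.00)(87.50) + (1300.00)(188.33) = 1240145.83 mm³
ΣAȳ = (11375.00)(32.50) + (1300.00)(21.67) = 397854.17 mm³
x̄ = 1240145.83 / 12675.00 = 97.84 mm
ȳ = 397854.17 / 12675.00 = 31.39 mm

x̄ = 97.84 mm, ȳ = 31.39 mm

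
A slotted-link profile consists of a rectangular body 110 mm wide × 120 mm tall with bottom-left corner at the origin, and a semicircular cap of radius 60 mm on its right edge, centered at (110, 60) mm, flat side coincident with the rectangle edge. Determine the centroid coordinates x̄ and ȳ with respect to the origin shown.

rectangular body: A = 110 × 120 = 13200.00, centroid at (55.00, 60.00).
semicircular end: A = ½π·60² = 5654.87, centroid at (135.46, 60.00).
ΣA = 18854.87 mm², ΣAx̄ = 1492035.35 mm³, ΣAȳ = 1131292.01 mm³.
x̄ = 1492035.35/18854.87 = 79.13 mm; ȳ = 1131292.01/18854.87 = 60.00 mm.

x̄ = 79.13 mm, ȳ = 60.00 mm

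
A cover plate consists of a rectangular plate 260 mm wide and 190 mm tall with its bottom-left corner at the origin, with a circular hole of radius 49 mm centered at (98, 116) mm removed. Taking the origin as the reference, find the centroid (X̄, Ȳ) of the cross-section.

Part | A | x̄ᵢ | ȳᵢ | A·x̄ᵢ | A·ȳᵢ
plate | 49400.00 | 130.00 | 95.00 | 6422000.00 | 4693000.00
hole | -7542.96 | 98.00 | 116.00 | -739210.47 | -874983.82
Σ | 41857.04 |  |  | 5682789.53 | 3818016.18
X̄ = 5682789.53 / 41857.04 = 135.77 mm
Ȳ = 3818016.18 / 41857.04 = 91.22 mm

X̄ = 135.77 mm, Ȳ = 91.22 mm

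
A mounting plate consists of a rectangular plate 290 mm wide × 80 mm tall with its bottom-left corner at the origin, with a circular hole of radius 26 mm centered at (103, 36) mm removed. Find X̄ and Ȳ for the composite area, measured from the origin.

Part | A | x̄ᵢ | ȳᵢ | A·x̄ᵢ | A·ȳᵢ
plate | 23200.00 | 145.00 | 40.00 | 3364000.00 | 928000.00
hole | -2123.72 | 103.00 | 36.00 | -218742.81 | -76453.80
Σ | 21076.28 |  |  | 3145257.19 | 851546.20
X̄ = 3145257.19 / 21076.28 = 149.23 mm
Ȳ = 851546.20 / 21076.28 = 40.40 mm

X̄ = 149.23 mm, Ȳ = 40.40 mm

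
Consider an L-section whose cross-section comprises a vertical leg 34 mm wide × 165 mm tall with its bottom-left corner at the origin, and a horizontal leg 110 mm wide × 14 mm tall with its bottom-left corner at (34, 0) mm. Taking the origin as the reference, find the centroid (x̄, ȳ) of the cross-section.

x̄ = 32.51 mm, ȳ = 66.24 mm

Part | A | x̄ᵢ | ȳᵢ | A·x̄ᵢ | A·ȳᵢ
vertical leg | 5610.00 | 17.00 | 82.50 | 95370.00 | 462825.00
horizontal leg | 1540.00 | 89.00 | 7.00 | 137060.00 | 10780.00
Σ | 7150.00 |  |  | 232430.00 | 473605.00
x̄ = 232430.00 / 7150.00 = 32.51 mm
ȳ = 473605.00 / 7150.00 = 66.24 mm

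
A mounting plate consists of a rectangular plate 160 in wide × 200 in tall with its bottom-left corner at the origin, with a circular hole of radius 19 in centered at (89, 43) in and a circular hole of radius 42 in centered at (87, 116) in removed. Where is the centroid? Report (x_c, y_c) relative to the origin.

x_c = 78.07 in, y_c = 99.05 in

plate: A = 160 × 200 = 32000.00, centroid at (80.00, 100.00).
hole 1: A = −π·19² = -1134.11, centroid at (89.00, 43.00).
hole 2: A = −π·42² = -5541.77, centroid at (87.00, 116.00).
ΣA = 25324.12 in²
ΣAx_c = (32000.00)(80.00) + (-1134.11)(89.00) + (-5541.77)(87.00) = 1976929.83 in³
ΣAy_c = (32000.00)(100.00) + (-1134.11)(43.00) + (-5541.77)(116.00) = 2508387.80 in³
x_c = 1976929.83 / 25324.12 = 78.07 in
y_c = 2508387.80 / 25324.12 = 99.05 in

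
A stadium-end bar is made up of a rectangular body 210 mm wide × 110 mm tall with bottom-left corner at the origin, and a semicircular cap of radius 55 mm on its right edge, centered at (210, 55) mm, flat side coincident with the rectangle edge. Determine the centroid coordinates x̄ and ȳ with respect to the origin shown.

x̄ = 126.90 mm, ȳ = 55.00 mm

rectangular body: A = 210 × 110 = 23100.00, centroid at (105.00, 55.00).
semicircular end: A = ½π·55² = 4751.66, centroid at (233.34, 55.00).
ΣA = 27851.66 mm², ΣAx̄ = 3534265.03 mm³, ΣAȳ = 1531841.24 mm³.
x̄ = 3534265.03/27851.66 = 126.90 mm; ȳ = 1531841.24/27851.66 = 55.00 mm.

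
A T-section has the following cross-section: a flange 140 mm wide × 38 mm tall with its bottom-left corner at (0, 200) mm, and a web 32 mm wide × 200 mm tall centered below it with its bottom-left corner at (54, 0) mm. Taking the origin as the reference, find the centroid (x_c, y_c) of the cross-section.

Part | A | x̄ᵢ | ȳᵢ | A·x̄ᵢ | A·ȳᵢ
web | 6400.00 | 70.00 | 100.00 | 448000.00 | 640000.00
flange | 5320.00 | 70.00 | 219.00 | 372400.00 | 1165080.00
Σ | 11720.00 |  |  | 820400.00 | 1805080.00
x_c = 820400.00 / 11720.00 = 70.00 mm
y_c = 1805080.00 / 11720.00 = 154.02 mm

x_c = 70.00 mm, y_c = 154.02 mm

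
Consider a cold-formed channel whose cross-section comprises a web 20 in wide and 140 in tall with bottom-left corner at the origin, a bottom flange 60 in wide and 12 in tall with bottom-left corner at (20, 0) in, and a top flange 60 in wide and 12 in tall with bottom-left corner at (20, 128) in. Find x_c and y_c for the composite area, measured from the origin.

web: A = 20 × 140 = 2800.00, centroid at (10.00, 70.00).
bottom flange: A = 60 × 12 = 720.00, centroid at (50.00, 6.00).
top flange: A = 60 × 12 = 720.00, centroid at (50.00, 134.00).
ΣA = 4240.00 in²
ΣAx_c = (2800.00)(10.00) + (720.00)(50.00) + (720.00)(50.00) = 100000.00 in³
ΣAy_c = (2800.00)(70.00) + (720.00)(6.00) + (720.00)(134.00) = 296800.00 in³
x_c = 100000.00 / 4240.00 = 23.58 in
y_c = 296800.00 / 4240.00 = 70.00 in

x_c = 23.58 in, y_c = 70.00 in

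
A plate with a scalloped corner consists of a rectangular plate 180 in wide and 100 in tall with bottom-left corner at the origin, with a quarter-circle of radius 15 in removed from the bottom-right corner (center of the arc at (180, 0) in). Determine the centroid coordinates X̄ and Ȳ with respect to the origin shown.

plate: A = 180 × 100 = 18000.00, centroid at (90.00, 50.00).
removed quarter-circle: A = −¼π·15² = -176.71, centroid at (173.63, 6.37).
ΣA = 17823.29 in²
ΣAX̄ = (18000.00)(90.00) + (-176.71)(173.63) = 1589316.37 in³
ΣAȲ = (18000.00)(50.00) + (-176.71)(6.37) = 898875.00 in³
X̄ = 1589316.37 / 17823.29 = 89.17 in
Ȳ = 898875.00 / 17823.29 = 50.43 in

X̄ = 89.17 in, Ȳ = 50.43 in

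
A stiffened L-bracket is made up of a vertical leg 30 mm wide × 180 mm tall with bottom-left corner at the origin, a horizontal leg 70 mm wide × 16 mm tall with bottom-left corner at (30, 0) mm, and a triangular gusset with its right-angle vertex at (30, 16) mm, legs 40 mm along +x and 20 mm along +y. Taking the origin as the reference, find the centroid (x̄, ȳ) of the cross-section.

x̄ = 24.73 mm, ȳ = 72.84 mm

vertical leg: A = 30 × 180 = 5400.00, centroid at (15.00, 90.00).
horizontal leg: A = 70 × 16 = 1120.00, centroid at (65.00, 8.00).
gusset: A = ½·40·20 = 400.00, centroid at (43.33, 22.67).
ΣA = 6920.00 mm², ΣAx̄ = 171133.33 mm³, ΣAȳ = 504026.67 mm³.
x̄ = 171133.33/6920.00 = 24.73 mm; ȳ = 504026.67/6920.00 = 72.84 mm.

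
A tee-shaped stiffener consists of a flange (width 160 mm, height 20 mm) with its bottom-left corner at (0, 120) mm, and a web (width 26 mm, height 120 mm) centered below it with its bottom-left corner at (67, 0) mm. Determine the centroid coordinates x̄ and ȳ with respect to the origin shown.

x̄ = 80.00 mm, ȳ = 95.44 mm

Part | A | x̄ᵢ | ȳᵢ | A·x̄ᵢ | A·ȳᵢ
web | 3120.00 | 80.00 | 60.00 | 249600.00 | 187200.00
flange | 3200.00 | 80.00 | 130.00 | 256000.00 | 416000.00
Σ | 6320.00 |  |  | 505600.00 | 603200.00
x̄ = 505600.00 / 6320.00 = 80.00 mm
ȳ = 603200.00 / 6320.00 = 95.44 mm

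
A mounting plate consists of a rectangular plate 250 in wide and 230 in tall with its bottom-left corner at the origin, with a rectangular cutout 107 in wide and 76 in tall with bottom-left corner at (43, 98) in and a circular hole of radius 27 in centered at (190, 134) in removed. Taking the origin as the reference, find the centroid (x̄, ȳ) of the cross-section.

Part | A | x̄ᵢ | ȳᵢ | A·x̄ᵢ | A·ȳᵢ
plate | 57500.00 | 125.00 | 115.00 | 7187500.00 | 6612500.00
hole 1 | -8132.00 | 96.50 | 136.00 | -784738.00 | -1105952.00
hole 2 | -2290.22 | 190.00 | 134.00 | -435142.00 | -306889.62
Σ | 47077.78 |  |  | 5967620.00 | 5199658.38
x̄ = 5967620.00 / 47077.78 = 126.76 in
ȳ = 5199658.38 / 47077.78 = 110.45 in

x̄ = 126.76 in, ȳ = 110.45 in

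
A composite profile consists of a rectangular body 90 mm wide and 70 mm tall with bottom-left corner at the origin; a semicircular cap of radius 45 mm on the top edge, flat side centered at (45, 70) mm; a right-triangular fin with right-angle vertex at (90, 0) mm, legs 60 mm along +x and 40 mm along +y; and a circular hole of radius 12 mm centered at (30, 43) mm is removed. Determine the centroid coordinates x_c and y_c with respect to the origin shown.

x_c = 53.29 mm, y_c = 48.93 mm

Part | A | x̄ᵢ | ȳᵢ | A·x̄ᵢ | A·ȳᵢ
rectangular body | 6300.00 | 45.00 | 35.00 | 283500.00 | 220500.00
semicircular top | 3180.86 | 45.00 | 89.10 | 143138.82 | 283410.38
triangular fin | 1200.00 | 110.00 | 13.33 | 132000.00 | 16000.00
hole | -452.39 | 30.00 | 43.00 | -13571.68 | -19452.74
Σ | 10228.47 |  |  | 545067.14 | 500457.64
x_c = 545067.14 / 10228.47 = 53.29 mm
y_c = 500457.64 / 10228.47 = 48.93 mm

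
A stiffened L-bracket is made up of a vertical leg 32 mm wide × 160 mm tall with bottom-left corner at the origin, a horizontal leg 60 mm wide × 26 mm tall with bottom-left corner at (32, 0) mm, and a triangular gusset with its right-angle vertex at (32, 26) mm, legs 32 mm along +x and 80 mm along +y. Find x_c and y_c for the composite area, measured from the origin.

Part | A | x̄ᵢ | ȳᵢ | A·x̄ᵢ | A·ȳᵢ
vertical leg | 5120.00 | 16.00 | 80.00 | 81920.00 | 409600.00
horizontal leg | 1560.00 | 62.00 | 13.00 | 96720.00 | 20280.00
gusset | 1280.00 | 42.67 | 52.67 | 54613.33 | 67413.33
Σ | 7960.00 |  |  | 233253.33 | 497293.33
x_c = 233253.33 / 7960.00 = 29.30 mm
y_c = 497293.33 / 7960.00 = 62.47 mm

x_c = 29.30 mm, y_c = 62.47 mm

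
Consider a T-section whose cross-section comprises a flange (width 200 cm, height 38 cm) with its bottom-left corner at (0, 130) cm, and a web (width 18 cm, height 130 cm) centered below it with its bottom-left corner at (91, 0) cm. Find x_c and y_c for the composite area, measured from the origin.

x_c = 100.00 cm, y_c = 129.23 cm

Part | A | x̄ᵢ | ȳᵢ | A·x̄ᵢ | A·ȳᵢ
web | 2340.00 | 100.00 | 65.00 | 234000.00 | 152100.00
flange | 7600.00 | 100.00 | 149.00 | 760000.00 | 1132400.00
Σ | 9940.00 |  |  | 994000.00 | 1284500.00
x_c = 994000.00 / 9940.00 = 100.00 cm
y_c = 1284500.00 / 9940.00 = 129.23 cm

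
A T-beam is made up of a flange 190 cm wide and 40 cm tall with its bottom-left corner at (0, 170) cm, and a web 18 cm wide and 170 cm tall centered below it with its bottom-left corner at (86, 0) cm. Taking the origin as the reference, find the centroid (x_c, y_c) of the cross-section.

web: A = 18 × 170 = 3060.00, centroid at (95.00, 85.00).
flange: A = 190 × 40 = 7600.00, centroid at (95.00, 190.00).
ΣA = 10660.00 cm², ΣAx_c = 1012700.00 cm³, ΣAy_c = 1704100.00 cm³.
x_c = 1012700.00/10660.00 = 95.00 cm; y_c = 1704100.00/10660.00 = 159.86 cm.

x_c = 95.00 cm, y_c = 159.86 cm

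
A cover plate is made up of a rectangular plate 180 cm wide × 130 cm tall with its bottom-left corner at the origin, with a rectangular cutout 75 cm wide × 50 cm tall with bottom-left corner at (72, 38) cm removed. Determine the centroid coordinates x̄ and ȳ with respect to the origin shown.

plate: A = 180 × 130 = 23400.00, centroid at (90.00, 65.00).
hole: A = −(75 × 50) = -3750.00, centroid at (109.50, 63.00).
ΣA = 19650.00 cm², ΣAx̄ = 1695375.00 cm³, ΣAȳ = 1284750.00 cm³.
x̄ = 1695375.00/19650.00 = 86.28 cm; ȳ = 1284750.00/19650.00 = 65.38 cm.

x̄ = 86.28 cm, ȳ = 65.38 cm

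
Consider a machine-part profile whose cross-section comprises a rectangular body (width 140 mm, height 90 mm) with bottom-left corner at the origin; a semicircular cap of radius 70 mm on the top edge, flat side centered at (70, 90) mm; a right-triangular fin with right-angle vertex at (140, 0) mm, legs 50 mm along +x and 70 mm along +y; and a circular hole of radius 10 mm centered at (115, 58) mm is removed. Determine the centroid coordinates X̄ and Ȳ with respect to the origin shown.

X̄ = 76.33 mm, Ȳ = 69.53 mm

Part | A | x̄ᵢ | ȳᵢ | A·x̄ᵢ | A·ȳᵢ
rectangular body | 12600.00 | 70.00 | 45.00 | 882000.00 | 567000.00
semicircular top | 7696.90 | 70.00 | 119.71 | 538783.14 | 921387.85
triangular fin | 1750.00 | 156.67 | 23.33 | 274166.67 | 40833.33
hole | -314.16 | 115.00 | 58.00 | -36128.32 | -18221.24
Σ | 21732.74 |  |  | 1658821.49 | 1510999.94
X̄ = 1658821.49 / 21732.74 = 76.33 mm
Ȳ = 1510999.94 / 21732.74 = 69.53 mm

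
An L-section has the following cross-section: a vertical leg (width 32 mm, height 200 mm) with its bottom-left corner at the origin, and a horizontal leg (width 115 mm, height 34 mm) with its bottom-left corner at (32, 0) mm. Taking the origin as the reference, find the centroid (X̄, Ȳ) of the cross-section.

X̄ = 43.87 mm, Ȳ = 68.52 mm

vertical leg: A = 32 × 200 = 6400.00, centroid at (16.00, 100.00).
horizontal leg: A = 115 × 34 = 3910.00, centroid at (89.50, 17.00).
ΣA = 10310.00 mm²
ΣAX̄ = (6400.00)(16.00) + (3910.00)(89.50) = 452345.00 mm³
ΣAȲ = (6400.00)(100.00) + (3910.00)(17.00) = 706470.00 mm³
X̄ = 452345.00 / 10310.00 = 43.87 mm
Ȳ = 706470.00 / 10310.00 = 68.52 mm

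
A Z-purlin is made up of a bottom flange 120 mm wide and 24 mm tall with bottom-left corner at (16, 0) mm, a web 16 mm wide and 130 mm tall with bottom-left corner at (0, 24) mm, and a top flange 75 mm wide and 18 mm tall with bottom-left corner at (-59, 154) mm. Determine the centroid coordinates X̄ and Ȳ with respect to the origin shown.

Part | A | x̄ᵢ | ȳᵢ | A·x̄ᵢ | A·ȳᵢ
bottom flange | 2880.00 | 76.00 | 12.00 | 218880.00 | 34560.00
web | 2080.00 | 8.00 | 89.00 | 16640.00 | 185120.00
top flange | 1350.00 | -21.50 | 163.00 | -29025.00 | 220050.00
Σ | 6310.00 |  |  | 206495.00 | 439730.00
X̄ = 206495.00 / 6310.00 = 32.73 mm
Ȳ = 439730.00 / 6310.00 = 69.69 mm

X̄ = 32.73 mm, Ȳ = 69.69 mm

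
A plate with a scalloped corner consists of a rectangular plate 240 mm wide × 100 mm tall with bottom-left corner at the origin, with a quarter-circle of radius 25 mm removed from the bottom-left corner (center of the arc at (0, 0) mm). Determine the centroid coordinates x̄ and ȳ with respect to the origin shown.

x̄ = 122.28 mm, ȳ = 50.82 mm

Part | A | x̄ᵢ | ȳᵢ | A·x̄ᵢ | A·ȳᵢ
plate | 24000.00 | 120.00 | 50.00 | 2880000.00 | 1200000.00
removed quarter-circle | -490.87 | 10.61 | 10.61 | -5208.33 | -5208.33
Σ | 23509.13 |  |  | 2874791.67 | 1194791.67
x̄ = 2874791.67 / 23509.13 = 122.28 mm
ȳ = 1194791.67 / 23509.13 = 50.82 mm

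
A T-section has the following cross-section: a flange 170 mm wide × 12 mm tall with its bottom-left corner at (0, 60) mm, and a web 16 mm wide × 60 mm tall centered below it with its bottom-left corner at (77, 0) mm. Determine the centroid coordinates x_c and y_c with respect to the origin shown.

x_c = 85.00 mm, y_c = 54.48 mm

Part | A | x̄ᵢ | ȳᵢ | A·x̄ᵢ | A·ȳᵢ
web | 960.00 | 85.00 | 30.00 | 81600.00 | 28800.00
flange | 2040.00 | 85.00 | 66.00 | 173400.00 | 134640.00
Σ | 3000.00 |  |  | 255000.00 | 163440.00
x_c = 255000.00 / 3000.00 = 85.00 mm
y_c = 163440.00 / 3000.00 = 54.48 mm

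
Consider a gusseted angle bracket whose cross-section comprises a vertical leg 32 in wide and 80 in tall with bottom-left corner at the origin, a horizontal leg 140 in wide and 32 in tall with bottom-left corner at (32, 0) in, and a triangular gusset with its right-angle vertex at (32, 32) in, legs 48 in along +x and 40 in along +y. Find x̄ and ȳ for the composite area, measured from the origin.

x̄ = 68.00 in, ȳ = 27.20 in

vertical leg: A = 32 × 80 = 2560.00, centroid at (16.00, 40.00).
horizontal leg: A = 140 × 32 = 4480.00, centroid at (102.00, 16.00).
gusset: A = ½·48·40 = 960.00, centroid at (48.00, 45.33).
ΣA = 8000.00 in², ΣAx̄ = 544000.00 in³, ΣAȳ = 217600.00 in³.
x̄ = 544000.00/8000.00 = 68.00 in; ȳ = 217600.00/8000.00 = 27.20 in.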